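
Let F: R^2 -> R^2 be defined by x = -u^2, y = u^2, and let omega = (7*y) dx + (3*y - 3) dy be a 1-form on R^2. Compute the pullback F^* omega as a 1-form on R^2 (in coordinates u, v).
F^* omega = (-8*u^3 - 6*u) du

Using F^*(f dg) = (f ∘ F) d(g ∘ F), substitute each coordinate x_i by F_i(u, v) in f_i, and replace dx_i by d F_i = (∂F_i/∂u) du + (∂F_i/∂v) dv.
  For the x component: f_1(F) = 7*u^2; d F_1 = (-2*u) du + (0) dv
  For the y component: f_2(F) = 3*u^2 - 3; d F_2 = (2*u) du + (0) dv
Combining and collecting du, dv coefficients:
  coeff of du: -8*u^3 - 6*u
  coeff of dv: 0
F^* omega = (-8*u^3 - 6*u) du.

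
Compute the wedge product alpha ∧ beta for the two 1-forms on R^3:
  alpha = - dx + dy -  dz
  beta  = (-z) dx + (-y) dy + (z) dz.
alpha ∧ beta = (y + z) dx ∧ dy + (-2*z) dx ∧ dz + (-y + z) dy ∧ dz

Distribute the wedge, using dx_i ∧ dx_j = -dx_j ∧ dx_i and dx_i ∧ dx_i = 0. For each pair (i, j) with i < j, the coefficient of dx_i ∧ dx_j in alpha ∧ beta is (alpha_i * beta_j - alpha_j * beta_i). Collecting: alpha ∧ beta = (y + z) dx ∧ dy + (-2*z) dx ∧ dz + (-y + z) dy ∧ dz.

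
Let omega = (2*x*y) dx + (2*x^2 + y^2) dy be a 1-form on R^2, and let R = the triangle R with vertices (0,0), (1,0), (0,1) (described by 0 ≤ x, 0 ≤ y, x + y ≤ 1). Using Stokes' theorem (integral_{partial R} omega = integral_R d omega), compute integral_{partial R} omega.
integral_(partial R) omega = 1/3

Stokes: integral_partial_R omega = integral_R d omega with d omega = (∂Q/∂x - ∂P/∂y) dx ∧ dy.
  ∂Q/∂x = 4*x
  ∂P/∂y = 2*x
  integrand = ∂Q/∂x - ∂P/∂y = 2*x.
Integrating over R: integral_0^1 integral_0^{1-x} (2*x) dy dx = 1/3.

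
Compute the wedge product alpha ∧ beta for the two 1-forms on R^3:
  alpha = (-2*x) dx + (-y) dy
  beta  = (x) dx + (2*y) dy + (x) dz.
alpha ∧ beta = (-3*x*y) dx ∧ dy + (-2*x^2) dx ∧ dz + (-x*y) dy ∧ dz

Distribute the wedge, using dx_i ∧ dx_j = -dx_j ∧ dx_i and dx_i ∧ dx_i = 0. For each pair (i, j) with i < j, the coefficient of dx_i ∧ dx_j in alpha ∧ beta is (alpha_i * beta_j - alpha_j * beta_i). Collecting: alpha ∧ beta = (-3*x*y) dx ∧ dy + (-2*x^2) dx ∧ dz + (-x*y) dy ∧ dz.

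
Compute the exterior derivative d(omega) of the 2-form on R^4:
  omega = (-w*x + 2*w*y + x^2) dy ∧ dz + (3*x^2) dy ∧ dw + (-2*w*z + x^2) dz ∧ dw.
d(omega) = (-w + 2*x) dx ∧ dy ∧ dz + (-x + 2*y) dy ∧ dz ∧ dw + (6*x) dx ∧ dy ∧ dw + (2*x) dx ∧ dz ∧ dw

For a 2-form omega = sum_{i<j} g_{ij} dx_i ∧ dx_j, the exterior derivative is
  d(omega) = sum_{i<j} d(g_{ij}) ∧ dx_i ∧ dx_j = sum_{i<j, k} (∂g_{ij}/∂x_k) dx_k ∧ dx_i ∧ dx_j.
Expand each term, using dx_k ∧ dx_i ∧ dx_j = sgn(permutation) dx_{(a)} ∧ dx_{(b)} ∧ dx_{(c)} with (a < b < c) sorted:
  d(-w*x + 2*w*y + x^2) includes (∂/∂x)(-w*x + 2*w*y + x^2) dx = (-w + 2*x) dx, which multiplied by dy ∧ dz gives (-w + 2*x) dx ∧ dy ∧ dz
  d(-w*x + 2*w*y + x^2) includes (∂/∂w)(-w*x + 2*w*y + x^2) dw = (-x + 2*y) dw, which multiplied by dy ∧ dz gives (-x + 2*y) dy ∧ dz ∧ dw
  d(3*x^2) includes (∂/∂x)(3*x^2) dx = (6*x) dx, which multiplied by dy ∧ dw gives (6*x) dx ∧ dy ∧ dw
  d(-2*w*z + x^2) includes (∂/∂x)(-2*w*z + x^2) dx = (2*x) dx, which multiplied by dz ∧ dw gives (2*x) dx ∧ dz ∧ dw
Collecting like 3-forms: d(omega) = (-w + 2*x) dx ∧ dy ∧ dz + (-x + 2*y) dy ∧ dz ∧ dw + (6*x) dx ∧ dy ∧ dw + (2*x) dx ∧ dz ∧ dw.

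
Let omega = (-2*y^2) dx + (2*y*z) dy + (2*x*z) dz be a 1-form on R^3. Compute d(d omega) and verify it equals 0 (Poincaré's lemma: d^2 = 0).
d(d omega) = 0

Step 1: d omega = sum_{i<j} (∂f_j/∂x_i - ∂f_i/∂x_j) dx_i ∧ dx_j:
  coeff of dx ∧ dy: 4*y
  coeff of dx ∧ dz: 2*z
  coeff of dy ∧ dz: -2*y
Step 2: Apply d again to each 2-form coefficient. The only possible 3-form in R^3 is dx ∧ dy ∧ dz, with coefficient
  ∂(coeff of dy∧dz)/∂x - ∂(coeff of dx∧dz)/∂y + ∂(coeff of dx∧dy)/∂z
  = ∂/∂x (-2*y) - ∂/∂y (2*z) + ∂/∂z (4*y).
Each of these terms simplifies to sums of mixed partials that cancel in pairs. The result is 0 (by equality of mixed partials for smooth functions — Schwarz / Clairaut).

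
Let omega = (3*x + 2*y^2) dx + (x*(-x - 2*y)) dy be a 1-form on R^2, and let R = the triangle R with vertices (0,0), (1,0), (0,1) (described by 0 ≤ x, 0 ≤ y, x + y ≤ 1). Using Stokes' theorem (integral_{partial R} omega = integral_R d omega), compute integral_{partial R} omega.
integral_(partial R) omega = -4/3

Stokes: integral_partial_R omega = integral_R d omega with d omega = (∂Q/∂x - ∂P/∂y) dx ∧ dy.
  ∂Q/∂x = -2*x - 2*y
  ∂P/∂y = 4*y
  integrand = ∂Q/∂x - ∂P/∂y = -2*x - 6*y.
Integrating over R: integral_0^1 integral_0^{1-x} (-2*x - 6*y) dy dx = -4/3.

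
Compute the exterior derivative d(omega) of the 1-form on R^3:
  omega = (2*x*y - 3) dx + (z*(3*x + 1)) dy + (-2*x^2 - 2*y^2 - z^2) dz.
d(omega) = (-2*x + 3*z) dx ∧ dy + (-4*x) dx ∧ dz + (-3*x - 4*y - 1) dy ∧ dz

For a 1-form omega = sum_i f_i dx_i, the exterior derivative is
  d(omega) = sum_{i < j} (∂f_j/∂x_i - ∂f_i/∂x_j) dx_i ∧ dx_j.
  coefficient of dx ∧ dy: ∂f_2/∂x - ∂f_1/∂y = ∂(z*(3*x + 1))/∂x - ∂(2*x*y - 3)/∂y = -2*x + 3*z
  coefficient of dx ∧ dz: ∂f_3/∂x - ∂f_1/∂z = ∂(-2*x^2 - 2*y^2 - z^2)/∂x - ∂(2*x*y - 3)/∂z = -4*x
  coefficient of dy ∧ dz: ∂f_3/∂y - ∂f_2/∂z = ∂(-2*x^2 - 2*y^2 - z^2)/∂y - ∂(z*(3*x + 1))/∂z = -3*x - 4*y - 1
Assembling: d(omega) = (-2*x + 3*z) dx ∧ dy + (-4*x) dx ∧ dz + (-3*x - 4*y - 1) dy ∧ dz.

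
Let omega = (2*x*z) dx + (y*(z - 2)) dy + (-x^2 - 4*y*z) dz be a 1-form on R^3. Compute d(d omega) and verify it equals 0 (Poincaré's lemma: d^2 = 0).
d(d omega) = 0

Step 1: d omega = sum_{i<j} (∂f_j/∂x_i - ∂f_i/∂x_j) dx_i ∧ dx_j:
  coeff of dx ∧ dy: 0
  coeff of dx ∧ dz: -4*x
  coeff of dy ∧ dz: -y - 4*z
Step 2: Apply d again to each 2-form coefficient. The only possible 3-form in R^3 is dx ∧ dy ∧ dz, with coefficient
  ∂(coeff of dy∧dz)/∂x - ∂(coeff of dx∧dz)/∂y + ∂(coeff of dx∧dy)/∂z
  = ∂/∂x (-y - 4*z) - ∂/∂y (-4*x) + ∂/∂z (0).
Each of these terms simplifies to sums of mixed partials that cancel in pairs. The result is 0 (by equality of mixed partials for smooth functions — Schwarz / Clairaut).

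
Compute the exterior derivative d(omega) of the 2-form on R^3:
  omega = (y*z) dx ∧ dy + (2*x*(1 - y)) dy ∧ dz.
d(omega) = (2 - y) dx ∧ dy ∧ dz

For a 2-form omega = sum_{i<j} g_{ij} dx_i ∧ dx_j, the exterior derivative is
  d(omega) = sum_{i<j} d(g_{ij}) ∧ dx_i ∧ dx_j = sum_{i<j, k} (∂g_{ij}/∂x_k) dx_k ∧ dx_i ∧ dx_j.
Expand each term, using dx_k ∧ dx_i ∧ dx_j = sgn(permutation) dx_{(a)} ∧ dx_{(b)} ∧ dx_{(c)} with (a < b < c) sorted:
  d(y*z) includes (∂/∂z)(y*z) dz = (y) dz, which multiplied by dx ∧ dy gives (y) dx ∧ dy ∧ dz
  d(2*x*(1 - y)) includes (∂/∂x)(2*x*(1 - y)) dx = (2 - 2*y) dx, which multiplied by dy ∧ dz gives (2 - 2*y) dx ∧ dy ∧ dz
Collecting like 3-forms: d(omega) = (2 - y) dx ∧ dy ∧ dz.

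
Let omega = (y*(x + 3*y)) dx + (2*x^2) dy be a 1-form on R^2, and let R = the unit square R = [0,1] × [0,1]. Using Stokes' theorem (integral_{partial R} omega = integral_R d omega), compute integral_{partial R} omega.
integral_(partial R) omega = -3/2

Stokes: integral_partial_R omega = integral_R d omega with d omega = (∂Q/∂x - ∂P/∂y) dx ∧ dy.
  ∂Q/∂x = 4*x
  ∂P/∂y = x + 6*y
  integrand = ∂Q/∂x - ∂P/∂y = 3*x - 6*y.
Integrating over R: integral_0^1 integral_0^1 (3*x - 6*y) dx dy = -3/2.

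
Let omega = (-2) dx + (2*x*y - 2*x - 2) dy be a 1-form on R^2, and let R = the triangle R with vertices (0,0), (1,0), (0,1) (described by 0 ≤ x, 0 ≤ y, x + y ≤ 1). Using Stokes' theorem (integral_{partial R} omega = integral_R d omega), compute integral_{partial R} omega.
integral_(partial R) omega = -2/3

Stokes: integral_partial_R omega = integral_R d omega with d omega = (∂Q/∂x - ∂P/∂y) dx ∧ dy.
  ∂Q/∂x = 2*y - 2
  ∂P/∂y = 0
  integrand = ∂Q/∂x - ∂P/∂y = 2*y - 2.
Integrating over R: integral_0^1 integral_0^{1-x} (2*y - 2) dy dx = -2/3.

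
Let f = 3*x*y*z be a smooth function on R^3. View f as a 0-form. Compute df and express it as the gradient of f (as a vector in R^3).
df = (3*y*z) dx + (3*x*z) dy + (3*x*y) dz; grad f = (3*y*z, 3*x*z, 3*x*y)

For a 0-form f, d f = (∂f/∂x) dx + (∂f/∂y) dy + (∂f/∂z) dz. The components of the vector representation are exactly the entries of grad f in Cartesian coordinates:
  ∂f/∂x = 3*y*z
  ∂f/∂y = 3*x*z
  ∂f/∂z = 3*x*y.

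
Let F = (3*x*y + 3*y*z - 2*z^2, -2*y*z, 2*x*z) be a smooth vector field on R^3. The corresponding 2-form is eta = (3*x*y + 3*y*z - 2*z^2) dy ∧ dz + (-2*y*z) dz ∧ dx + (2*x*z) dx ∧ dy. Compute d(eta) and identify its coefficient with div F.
d(eta) = (2*x + 3*y - 2*z) dx ∧ dy ∧ dz; div F = 2*x + 3*y - 2*z

For a 2-form in R^3 of the form above, applying d gives a 3-form with coefficient ∂P/∂x + ∂Q/∂y + ∂R/∂z:
  ∂P/∂x = 3*y
  ∂Q/∂y = -2*z
  ∂R/∂z = 2*x
Sum = 2*x + 3*y - 2*z, which is exactly div F.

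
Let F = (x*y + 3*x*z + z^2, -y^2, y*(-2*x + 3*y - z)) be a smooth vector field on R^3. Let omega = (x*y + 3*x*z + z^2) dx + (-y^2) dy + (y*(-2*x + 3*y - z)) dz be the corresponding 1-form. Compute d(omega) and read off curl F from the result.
d(omega) = (-2*x + 6*y - z) dy ∧ dz + (3*x + 2*y + 2*z) dz ∧ dx + (-x) dx ∧ dy; curl F = (-2*x + 6*y - z, 3*x + 2*y + 2*z, -x)

d omega = sum_{i<j} (∂f_j/∂x_i - ∂f_i/∂x_j) dx_i ∧ dx_j. Under the identification (dy ∧ dz, dz ∧ dx, dx ∧ dy) ↔ (e_x, e_y, e_z), the coefficients are exactly the components of curl F. Compute:
  ∂R/∂y - ∂Q/∂z = (-2*x + 6*y - z) - (0) = -2*x + 6*y - z
  ∂P/∂z - ∂R/∂x = (3*x + 2*z) - (-2*y) = 3*x + 2*y + 2*z
  ∂Q/∂x - ∂P/∂y = (0) - (x) = -x.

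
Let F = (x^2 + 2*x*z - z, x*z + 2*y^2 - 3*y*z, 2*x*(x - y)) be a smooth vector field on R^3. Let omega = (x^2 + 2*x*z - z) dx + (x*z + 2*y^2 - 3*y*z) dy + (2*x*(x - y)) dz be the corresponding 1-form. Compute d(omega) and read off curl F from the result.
d(omega) = (-3*x + 3*y) dy ∧ dz + (-2*x + 2*y - 1) dz ∧ dx + (z) dx ∧ dy; curl F = (-3*x + 3*y, -2*x + 2*y - 1, z)

d omega = sum_{i<j} (∂f_j/∂x_i - ∂f_i/∂x_j) dx_i ∧ dx_j. Under the identification (dy ∧ dz, dz ∧ dx, dx ∧ dy) ↔ (e_x, e_y, e_z), the coefficients are exactly the components of curl F. Compute:
  ∂R/∂y - ∂Q/∂z = (-2*x) - (x - 3*y) = -3*x + 3*y
  ∂P/∂z - ∂R/∂x = (2*x - 1) - (4*x - 2*y) = -2*x + 2*y - 1
  ∂Q/∂x - ∂P/∂y = (z) - (0) = z.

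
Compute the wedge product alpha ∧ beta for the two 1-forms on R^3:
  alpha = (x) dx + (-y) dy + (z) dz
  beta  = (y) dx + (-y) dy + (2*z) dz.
alpha ∧ beta = (y*(-x + y)) dx ∧ dy + (z*(2*x - y)) dx ∧ dz + (-y*z) dy ∧ dz

Distribute the wedge, using dx_i ∧ dx_j = -dx_j ∧ dx_i and dx_i ∧ dx_i = 0. For each pair (i, j) with i < j, the coefficient of dx_i ∧ dx_j in alpha ∧ beta is (alpha_i * beta_j - alpha_j * beta_i). Collecting: alpha ∧ beta = (y*(-x + y)) dx ∧ dy + (z*(2*x - y)) dx ∧ dz + (-y*z) dy ∧ dz.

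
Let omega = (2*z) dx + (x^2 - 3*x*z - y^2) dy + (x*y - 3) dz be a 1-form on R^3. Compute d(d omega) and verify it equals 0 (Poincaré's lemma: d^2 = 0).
d(d omega) = 0

Step 1: d omega = sum_{i<j} (∂f_j/∂x_i - ∂f_i/∂x_j) dx_i ∧ dx_j:
  coeff of dx ∧ dy: 2*x - 3*z
  coeff of dx ∧ dz: y - 2
  coeff of dy ∧ dz: 4*x
Step 2: Apply d again to each 2-form coefficient. The only possible 3-form in R^3 is dx ∧ dy ∧ dz, with coefficient
  ∂(coeff of dy∧dz)/∂x - ∂(coeff of dx∧dz)/∂y + ∂(coeff of dx∧dy)/∂z
  = ∂/∂x (4*x) - ∂/∂y (y - 2) + ∂/∂z (2*x - 3*z).
Each of these terms simplifies to sums of mixed partials that cancel in pairs. The result is 0 (by equality of mixed partials for smooth functions — Schwarz / Clairaut).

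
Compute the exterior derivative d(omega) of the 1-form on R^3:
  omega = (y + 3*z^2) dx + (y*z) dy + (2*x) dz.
d(omega) = (-1) dx ∧ dy + (2 - 6*z) dx ∧ dz + (-y) dy ∧ dz

For a 1-form omega = sum_i f_i dx_i, the exterior derivative is
  d(omega) = sum_{i < j} (∂f_j/∂x_i - ∂f_i/∂x_j) dx_i ∧ dx_j.
  coefficient of dx ∧ dy: ∂f_2/∂x - ∂f_1/∂y = ∂(y*z)/∂x - ∂(y + 3*z^2)/∂y = -1
  coefficient of dx ∧ dz: ∂f_3/∂x - ∂f_1/∂z = ∂(2*x)/∂x - ∂(y + 3*z^2)/∂z = 2 - 6*z
  coefficient of dy ∧ dz: ∂f_3/∂y - ∂f_2/∂z = ∂(2*x)/∂y - ∂(y*z)/∂z = -y
Assembling: d(omega) = (-1) dx ∧ dy + (2 - 6*z) dx ∧ dz + (-y) dy ∧ dz.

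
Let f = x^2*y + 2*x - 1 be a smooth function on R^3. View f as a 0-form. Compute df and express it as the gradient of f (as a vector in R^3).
df = (2*x*y + 2) dx + (x^2) dy + (0) dz; grad f = (2*x*y + 2, x^2, 0)

For a 0-form f, d f = (∂f/∂x) dx + (∂f/∂y) dy + (∂f/∂z) dz. The components of the vector representation are exactly the entries of grad f in Cartesian coordinates:
  ∂f/∂x = 2*x*y + 2
  ∂f/∂y = x^2
  ∂f/∂z = 0.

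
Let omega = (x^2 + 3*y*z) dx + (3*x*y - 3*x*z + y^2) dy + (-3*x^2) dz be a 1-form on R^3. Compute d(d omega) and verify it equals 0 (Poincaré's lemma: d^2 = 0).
d(d omega) = 0

Step 1: d omega = sum_{i<j} (∂f_j/∂x_i - ∂f_i/∂x_j) dx_i ∧ dx_j:
  coeff of dx ∧ dy: 3*y - 6*z
  coeff of dx ∧ dz: -6*x - 3*y
  coeff of dy ∧ dz: 3*x
Step 2: Apply d again to each 2-form coefficient. The only possible 3-form in R^3 is dx ∧ dy ∧ dz, with coefficient
  ∂(coeff of dy∧dz)/∂x - ∂(coeff of dx∧dz)/∂y + ∂(coeff of dx∧dy)/∂z
  = ∂/∂x (3*x) - ∂/∂y (-6*x - 3*y) + ∂/∂z (3*y - 6*z).
Each of these terms simplifies to sums of mixed partials that cancel in pairs. The result is 0 (by equality of mixed partials for smooth functions — Schwarz / Clairaut).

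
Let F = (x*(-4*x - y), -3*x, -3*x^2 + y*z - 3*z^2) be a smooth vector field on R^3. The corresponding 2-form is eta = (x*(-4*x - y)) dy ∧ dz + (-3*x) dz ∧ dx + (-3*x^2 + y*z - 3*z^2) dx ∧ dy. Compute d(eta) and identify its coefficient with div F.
d(eta) = (-8*x - 6*z) dx ∧ dy ∧ dz; div F = -8*x - 6*z

For a 2-form in R^3 of the form above, applying d gives a 3-form with coefficient ∂P/∂x + ∂Q/∂y + ∂R/∂z:
  ∂P/∂x = -8*x - y
  ∂Q/∂y = 0
  ∂R/∂z = y - 6*z
Sum = -8*x - 6*z, which is exactly div F.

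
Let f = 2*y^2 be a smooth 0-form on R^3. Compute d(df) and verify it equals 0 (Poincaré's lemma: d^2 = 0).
d(df) = 0

Step 1: df = sum_i (∂f/∂x_i) dx_i = (0) dx + (4*y) dy + (0) dz.
Step 2: Apply d again. Using the 1-form formula, the coefficient of dx ∧ dy in d(df) is ∂^2 f/∂x ∂y - ∂^2 f/∂y ∂x = (0) - (0) = 0 (equality of mixed partials for smooth f).
Similarly for dx ∧ dz and dy ∧ dz — all coefficients vanish. So d(df) = 0.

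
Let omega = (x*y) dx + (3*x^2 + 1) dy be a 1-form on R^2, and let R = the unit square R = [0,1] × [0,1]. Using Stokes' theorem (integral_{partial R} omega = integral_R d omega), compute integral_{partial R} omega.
integral_(partial R) omega = 5/2

Stokes: integral_partial_R omega = integral_R d omega with d omega = (∂Q/∂x - ∂P/∂y) dx ∧ dy.
  ∂Q/∂x = 6*x
  ∂P/∂y = x
  integrand = ∂Q/∂x - ∂P/∂y = 5*x.
Integrating over R: integral_0^1 integral_0^1 (5*x) dx dy = 5/2.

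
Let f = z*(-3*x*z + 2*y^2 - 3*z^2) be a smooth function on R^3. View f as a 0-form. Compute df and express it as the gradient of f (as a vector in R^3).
df = (-3*z^2) dx + (4*y*z) dy + (-6*x*z + 2*y^2 - 9*z^2) dz; grad f = (-3*z^2, 4*y*z, -6*x*z + 2*y^2 - 9*z^2)

For a 0-form f, d f = (∂f/∂x) dx + (∂f/∂y) dy + (∂f/∂z) dz. The components of the vector representation are exactly the entries of grad f in Cartesian coordinates:
  ∂f/∂x = -3*z^2
  ∂f/∂y = 4*y*z
  ∂f/∂z = -6*x*z + 2*y^2 - 9*z^2.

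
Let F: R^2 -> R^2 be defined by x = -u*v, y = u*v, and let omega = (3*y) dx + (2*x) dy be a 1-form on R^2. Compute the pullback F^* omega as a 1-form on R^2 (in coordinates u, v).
F^* omega = (-5*u*v^2) du + (-5*u^2*v) dv

Using F^*(f dg) = (f ∘ F) d(g ∘ F), substitute each coordinate x_i by F_i(u, v) in f_i, and replace dx_i by d F_i = (∂F_i/∂u) du + (∂F_i/∂v) dv.
  For the x component: f_1(F) = 3*u*v; d F_1 = (-v) du + (-u) dv
  For the y component: f_2(F) = -2*u*v; d F_2 = (v) du + (u) dv
Combining and collecting du, dv coefficients:
  coeff of du: -5*u*v^2
  coeff of dv: -5*u^2*v
F^* omega = (-5*u*v^2) du + (-5*u^2*v) dv.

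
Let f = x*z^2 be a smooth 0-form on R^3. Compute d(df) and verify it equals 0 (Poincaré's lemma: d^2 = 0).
d(df) = 0

Step 1: df = sum_i (∂f/∂x_i) dx_i = (z^2) dx + (0) dy + (2*x*z) dz.
Step 2: Apply d again. Using the 1-form formula, the coefficient of dx ∧ dy in d(df) is ∂^2 f/∂x ∂y - ∂^2 f/∂y ∂x = (0) - (0) = 0 (equality of mixed partials for smooth f).
Similarly for dx ∧ dz and dy ∧ dz — all coefficients vanish. So d(df) = 0.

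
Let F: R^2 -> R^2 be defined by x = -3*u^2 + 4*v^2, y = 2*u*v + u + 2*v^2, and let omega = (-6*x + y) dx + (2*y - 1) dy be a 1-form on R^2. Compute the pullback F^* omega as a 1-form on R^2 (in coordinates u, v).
F^* omega = (-108*u^3 - 12*u^2*v - 6*u^2 + 140*u*v^2 + 8*u*v + 2*u + 8*v^3 + 4*v^2 - 2*v - 1) du + (152*u^2*v + 4*u^2 + 40*u*v^2 + 16*u*v - 2*u - 160*v^3 - 4*v) dv

Using F^*(f dg) = (f ∘ F) d(g ∘ F), substitute each coordinate x_i by F_i(u, v) in f_i, and replace dx_i by d F_i = (∂F_i/∂u) du + (∂F_i/∂v) dv.
  For the x component: f_1(F) = 18*u^2 + 2*u*v + u - 22*v^2; d F_1 = (-6*u) du + (8*v) dv
  For the y component: f_2(F) = 4*u*v + 2*u + 4*v^2 - 1; d F_2 = (2*v + 1) du + (2*u + 4*v) dv
Combining and collecting du, dv coefficients:
  coeff of du: -108*u^3 - 12*u^2*v - 6*u^2 + 140*u*v^2 + 8*u*v + 2*u + 8*v^3 + 4*v^2 - 2*v - 1
  coeff of dv: 152*u^2*v + 4*u^2 + 40*u*v^2 + 16*u*v - 2*u - 160*v^3 - 4*v
F^* omega = (-108*u^3 - 12*u^2*v - 6*u^2 + 140*u*v^2 + 8*u*v + 2*u + 8*v^3 + 4*v^2 - 2*v - 1) du + (152*u^2*v + 4*u^2 + 40*u*v^2 + 16*u*v - 2*u - 160*v^3 - 4*v) dv.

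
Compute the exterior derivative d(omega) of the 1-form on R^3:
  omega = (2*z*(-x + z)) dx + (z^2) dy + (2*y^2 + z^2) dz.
d(omega) = (2*x - 4*z) dx ∧ dz + (4*y - 2*z) dy ∧ dz

For a 1-form omega = sum_i f_i dx_i, the exterior derivative is
  d(omega) = sum_{i < j} (∂f_j/∂x_i - ∂f_i/∂x_j) dx_i ∧ dx_j.
  coefficient of dx ∧ dz: ∂f_3/∂x - ∂f_1/∂z = ∂(2*y^2 + z^2)/∂x - ∂(2*z*(-x + z))/∂z = 2*x - 4*z
  coefficient of dy ∧ dz: ∂f_3/∂y - ∂f_2/∂z = ∂(2*y^2 + z^2)/∂y - ∂(z^2)/∂z = 4*y - 2*z
Assembling: d(omega) = (2*x - 4*z) dx ∧ dz + (4*y - 2*z) dy ∧ dz.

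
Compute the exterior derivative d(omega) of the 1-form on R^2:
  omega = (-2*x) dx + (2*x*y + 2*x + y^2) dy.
d(omega) = (2*y + 2) dx ∧ dy

For a 1-form omega = sum_i f_i dx_i, the exterior derivative is
  d(omega) = sum_{i < j} (∂f_j/∂x_i - ∂f_i/∂x_j) dx_i ∧ dx_j.
  coefficient of dx ∧ dy: ∂f_2/∂x - ∂f_1/∂y = ∂(2*x*y + 2*x + y^2)/∂x - ∂(-2*x)/∂y = 2*y + 2
Assembling: d(omega) = (2*y + 2) dx ∧ dy.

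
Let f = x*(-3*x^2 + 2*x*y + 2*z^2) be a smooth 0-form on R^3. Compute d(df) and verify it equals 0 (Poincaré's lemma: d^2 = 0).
d(df) = 0

Step 1: df = sum_i (∂f/∂x_i) dx_i = (-9*x^2 + 4*x*y + 2*z^2) dx + (2*x^2) dy + (4*x*z) dz.
Step 2: Apply d again. Using the 1-form formula, the coefficient of dx ∧ dy in d(df) is ∂^2 f/∂x ∂y - ∂^2 f/∂y ∂x = (4*x) - (4*x) = 0 (equality of mixed partials for smooth f).
Similarly for dx ∧ dz and dy ∧ dz — all coefficients vanish. So d(df) = 0.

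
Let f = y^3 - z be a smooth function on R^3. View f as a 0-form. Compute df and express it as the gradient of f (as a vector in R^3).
df = (0) dx + (3*y^2) dy + (-1) dz; grad f = (0, 3*y^2, -1)

For a 0-form f, d f = (∂f/∂x) dx + (∂f/∂y) dy + (∂f/∂z) dz. The components of the vector representation are exactly the entries of grad f in Cartesian coordinates:
  ∂f/∂x = 0
  ∂f/∂y = 3*y^2
  ∂f/∂z = -1.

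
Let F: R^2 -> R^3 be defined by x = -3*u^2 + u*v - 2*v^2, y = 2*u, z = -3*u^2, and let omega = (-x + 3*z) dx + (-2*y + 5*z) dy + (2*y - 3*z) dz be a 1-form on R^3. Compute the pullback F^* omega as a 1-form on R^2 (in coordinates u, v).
F^* omega = (-18*u^3 - 54*u^2 - 13*u*v^2 - 8*u + 2*v^3) du + (-6*u^3 + 23*u^2*v + 6*u*v^2 - 8*v^3) dv

Using F^*(f dg) = (f ∘ F) d(g ∘ F), substitute each coordinate x_i by F_i(u, v) in f_i, and replace dx_i by d F_i = (∂F_i/∂u) du + (∂F_i/∂v) dv.
  For the x component: f_1(F) = -6*u^2 - u*v + 2*v^2; d F_1 = (-6*u + v) du + (u - 4*v) dv
  For the y component: f_2(F) = u*(-15*u - 4); d F_2 = (2) du + (0) dv
  For the z component: f_3(F) = u*(9*u + 4); d F_3 = (-6*u) du + (0) dv
Combining and collecting du, dv coefficients:
  coeff of du: -18*u^3 - 54*u^2 - 13*u*v^2 - 8*u + 2*v^3
  coeff of dv: -6*u^3 + 23*u^2*v + 6*u*v^2 - 8*v^3
F^* omega = (-18*u^3 - 54*u^2 - 13*u*v^2 - 8*u + 2*v^3) du + (-6*u^3 + 23*u^2*v + 6*u*v^2 - 8*v^3) dv.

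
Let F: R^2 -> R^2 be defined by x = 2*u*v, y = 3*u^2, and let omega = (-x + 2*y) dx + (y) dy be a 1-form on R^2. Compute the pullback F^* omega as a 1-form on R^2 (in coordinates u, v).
F^* omega = (2*u*(9*u^2 + 6*u*v - 2*v^2)) du + (4*u^2*(3*u - v)) dv

Using F^*(f dg) = (f ∘ F) d(g ∘ F), substitute each coordinate x_i by F_i(u, v) in f_i, and replace dx_i by d F_i = (∂F_i/∂u) du + (∂F_i/∂v) dv.
  For the x component: f_1(F) = 2*u*(3*u - v); d F_1 = (2*v) du + (2*u) dv
  For the y component: f_2(F) = 3*u^2; d F_2 = (6*u) du + (0) dv
Combining and collecting du, dv coefficients:
  coeff of du: 2*u*(9*u^2 + 6*u*v - 2*v^2)
  coeff of dv: 4*u^2*(3*u - v)
F^* omega = (2*u*(9*u^2 + 6*u*v - 2*v^2)) du + (4*u^2*(3*u - v)) dv.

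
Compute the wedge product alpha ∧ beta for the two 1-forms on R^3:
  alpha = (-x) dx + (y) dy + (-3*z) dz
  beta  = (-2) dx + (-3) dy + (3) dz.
alpha ∧ beta = (3*x + 2*y) dx ∧ dy + (-3*x - 6*z) dx ∧ dz + (3*y - 9*z) dy ∧ dz

Distribute the wedge, using dx_i ∧ dx_j = -dx_j ∧ dx_i and dx_i ∧ dx_i = 0. For each pair (i, j) with i < j, the coefficient of dx_i ∧ dx_j in alpha ∧ beta is (alpha_i * beta_j - alpha_j * beta_i). Collecting: alpha ∧ beta = (3*x + 2*y) dx ∧ dy + (-3*x - 6*z) dx ∧ dz + (3*y - 9*z) dy ∧ dz.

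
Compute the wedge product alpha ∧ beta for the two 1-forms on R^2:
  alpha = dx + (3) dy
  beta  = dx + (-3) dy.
alpha ∧ beta = (-6) dx ∧ dy

Distribute the wedge, using dx_i ∧ dx_j = -dx_j ∧ dx_i and dx_i ∧ dx_i = 0. For each pair (i, j) with i < j, the coefficient of dx_i ∧ dx_j in alpha ∧ beta is (alpha_i * beta_j - alpha_j * beta_i). Collecting: alpha ∧ beta = (-6) dx ∧ dy.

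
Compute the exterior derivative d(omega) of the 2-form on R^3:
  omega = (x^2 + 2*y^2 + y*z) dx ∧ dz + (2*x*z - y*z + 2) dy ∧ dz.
d(omega) = (-4*y + z) dx ∧ dy ∧ dz

For a 2-form omega = sum_{i<j} g_{ij} dx_i ∧ dx_j, the exterior derivative is
  d(omega) = sum_{i<j} d(g_{ij}) ∧ dx_i ∧ dx_j = sum_{i<j, k} (∂g_{ij}/∂x_k) dx_k ∧ dx_i ∧ dx_j.
Expand each term, using dx_k ∧ dx_i ∧ dx_j = sgn(permutation) dx_{(a)} ∧ dx_{(b)} ∧ dx_{(c)} with (a < b < c) sorted:
  d(x^2 + 2*y^2 + y*z) includes (∂/∂y)(x^2 + 2*y^2 + y*z) dy = (4*y + z) dy, which multiplied by dx ∧ dz gives (-4*y - z) dx ∧ dy ∧ dz
  d(2*x*z - y*z + 2) includes (∂/∂x)(2*x*z - y*z + 2) dx = (2*z) dx, which multiplied by dy ∧ dz gives (2*z) dx ∧ dy ∧ dz
Collecting like 3-forms: d(omega) = (-4*y + z) dx ∧ dy ∧ dz.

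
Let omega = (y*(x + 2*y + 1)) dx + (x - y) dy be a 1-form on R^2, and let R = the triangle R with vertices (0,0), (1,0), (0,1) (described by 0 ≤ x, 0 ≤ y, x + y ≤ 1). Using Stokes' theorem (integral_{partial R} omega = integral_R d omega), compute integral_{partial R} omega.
integral_(partial R) omega = -5/6

Stokes: integral_partial_R omega = integral_R d omega with d omega = (∂Q/∂x - ∂P/∂y) dx ∧ dy.
  ∂Q/∂x = 1
  ∂P/∂y = x + 4*y + 1
  integrand = ∂Q/∂x - ∂P/∂y = -x - 4*y.
Integrating over R: integral_0^1 integral_0^{1-x} (-x - 4*y) dy dx = -5/6.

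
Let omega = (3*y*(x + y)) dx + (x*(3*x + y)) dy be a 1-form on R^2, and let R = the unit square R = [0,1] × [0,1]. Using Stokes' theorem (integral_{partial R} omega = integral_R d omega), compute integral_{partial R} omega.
integral_(partial R) omega = -1

Stokes: integral_partial_R omega = integral_R d omega with d omega = (∂Q/∂x - ∂P/∂y) dx ∧ dy.
  ∂Q/∂x = 6*x + y
  ∂P/∂y = 3*x + 6*y
  integrand = ∂Q/∂x - ∂P/∂y = 3*x - 5*y.
Integrating over R: integral_0^1 integral_0^1 (3*x - 5*y) dx dy = -1.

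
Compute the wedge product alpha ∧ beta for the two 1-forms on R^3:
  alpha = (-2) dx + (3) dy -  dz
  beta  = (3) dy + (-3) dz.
alpha ∧ beta = (-6) dx ∧ dy + (6) dx ∧ dz + (-6) dy ∧ dz

Distribute the wedge, using dx_i ∧ dx_j = -dx_j ∧ dx_i and dx_i ∧ dx_i = 0. For each pair (i, j) with i < j, the coefficient of dx_i ∧ dx_j in alpha ∧ beta is (alpha_i * beta_j - alpha_j * beta_i). Collecting: alpha ∧ beta = (-6) dx ∧ dy + (6) dx ∧ dz + (-6) dy ∧ dz.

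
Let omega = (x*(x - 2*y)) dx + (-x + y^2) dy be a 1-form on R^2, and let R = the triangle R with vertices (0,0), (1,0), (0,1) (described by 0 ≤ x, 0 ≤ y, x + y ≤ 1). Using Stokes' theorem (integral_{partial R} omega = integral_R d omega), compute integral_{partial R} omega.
integral_(partial R) omega = -1/6

Stokes: integral_partial_R omega = integral_R d omega with d omega = (∂Q/∂x - ∂P/∂y) dx ∧ dy.
  ∂Q/∂x = -1
  ∂P/∂y = -2*x
  integrand = ∂Q/∂x - ∂P/∂y = 2*x - 1.
Integrating over R: integral_0^1 integral_0^{1-x} (2*x - 1) dy dx = -1/6.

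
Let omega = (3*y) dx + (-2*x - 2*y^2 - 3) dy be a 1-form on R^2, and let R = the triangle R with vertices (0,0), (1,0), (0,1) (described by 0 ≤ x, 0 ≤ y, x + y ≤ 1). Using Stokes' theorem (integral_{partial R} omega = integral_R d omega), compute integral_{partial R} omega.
integral_(partial R) omega = -5/2

Stokes: integral_partial_R omega = integral_R d omega with d omega = (∂Q/∂x - ∂P/∂y) dx ∧ dy.
  ∂Q/∂x = -2
  ∂P/∂y = 3
  integrand = ∂Q/∂x - ∂P/∂y = -5.
Integrating over R: integral_0^1 integral_0^{1-x} (-5) dy dx = -5/2.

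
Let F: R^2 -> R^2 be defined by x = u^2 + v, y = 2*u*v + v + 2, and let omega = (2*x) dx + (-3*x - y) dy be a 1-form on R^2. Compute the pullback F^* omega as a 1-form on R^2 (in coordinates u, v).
F^* omega = (4*u^3 - 6*u^2*v - 4*u*v^2 + 4*u*v - 8*v^2 - 4*v) du + (-6*u^3 - 4*u^2*v - u^2 - 10*u*v - 4*u - 2*v - 2) dv

Using F^*(f dg) = (f ∘ F) d(g ∘ F), substitute each coordinate x_i by F_i(u, v) in f_i, and replace dx_i by d F_i = (∂F_i/∂u) du + (∂F_i/∂v) dv.
  For the x component: f_1(F) = 2*u^2 + 2*v; d F_1 = (2*u) du + (1) dv
  For the y component: f_2(F) = -3*u^2 - 2*u*v - 4*v - 2; d F_2 = (2*v) du + (2*u + 1) dv
Combining and collecting du, dv coefficients:
  coeff of du: 4*u^3 - 6*u^2*v - 4*u*v^2 + 4*u*v - 8*v^2 - 4*v
  coeff of dv: -6*u^3 - 4*u^2*v - u^2 - 10*u*v - 4*u - 2*v - 2
F^* omega = (4*u^3 - 6*u^2*v - 4*u*v^2 + 4*u*v - 8*v^2 - 4*v) du + (-6*u^3 - 4*u^2*v - u^2 - 10*u*v - 4*u - 2*v - 2) dv.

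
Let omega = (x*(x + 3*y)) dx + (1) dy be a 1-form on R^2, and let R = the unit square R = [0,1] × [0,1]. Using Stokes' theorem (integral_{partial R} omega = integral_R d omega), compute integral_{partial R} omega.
integral_(partial R) omega = -3/2

Stokes: integral_partial_R omega = integral_R d omega with d omega = (∂Q/∂x - ∂P/∂y) dx ∧ dy.
  ∂Q/∂x = 0
  ∂P/∂y = 3*x
  integrand = ∂Q/∂x - ∂P/∂y = -3*x.
Integrating over R: integral_0^1 integral_0^1 (-3*x) dx dy = -3/2.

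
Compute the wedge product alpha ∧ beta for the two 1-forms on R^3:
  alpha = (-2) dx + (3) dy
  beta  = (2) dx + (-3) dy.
alpha ∧ beta = 0

Distribute the wedge, using dx_i ∧ dx_j = -dx_j ∧ dx_i and dx_i ∧ dx_i = 0. For each pair (i, j) with i < j, the coefficient of dx_i ∧ dx_j in alpha ∧ beta is (alpha_i * beta_j - alpha_j * beta_i). Collecting: alpha ∧ beta = 0.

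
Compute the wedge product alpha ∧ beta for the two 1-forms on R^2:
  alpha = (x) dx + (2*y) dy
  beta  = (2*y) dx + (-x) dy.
alpha ∧ beta = (-x^2 - 4*y^2) dx ∧ dy

Distribute the wedge, using dx_i ∧ dx_j = -dx_j ∧ dx_i and dx_i ∧ dx_i = 0. For each pair (i, j) with i < j, the coefficient of dx_i ∧ dx_j in alpha ∧ beta is (alpha_i * beta_j - alpha_j * beta_i). Collecting: alpha ∧ beta = (-x^2 - 4*y^2) dx ∧ dy.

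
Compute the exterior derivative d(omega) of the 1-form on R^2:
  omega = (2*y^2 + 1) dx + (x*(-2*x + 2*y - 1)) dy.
d(omega) = (-4*x - 2*y - 1) dx ∧ dy

For a 1-form omega = sum_i f_i dx_i, the exterior derivative is
  d(omega) = sum_{i < j} (∂f_j/∂x_i - ∂f_i/∂x_j) dx_i ∧ dx_j.
  coefficient of dx ∧ dy: ∂f_2/∂x - ∂f_1/∂y = ∂(x*(-2*x + 2*y - 1))/∂x - ∂(2*y^2 + 1)/∂y = -4*x - 2*y - 1
Assembling: d(omega) = (-4*x - 2*y - 1) dx ∧ dy.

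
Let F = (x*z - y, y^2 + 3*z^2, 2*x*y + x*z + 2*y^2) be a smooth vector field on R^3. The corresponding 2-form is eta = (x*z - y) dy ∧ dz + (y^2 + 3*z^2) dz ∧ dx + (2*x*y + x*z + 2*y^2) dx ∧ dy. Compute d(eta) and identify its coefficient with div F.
d(eta) = (x + 2*y + z) dx ∧ dy ∧ dz; div F = x + 2*y + z

For a 2-form in R^3 of the form above, applying d gives a 3-form with coefficient ∂P/∂x + ∂Q/∂y + ∂R/∂z:
  ∂P/∂x = z
  ∂Q/∂y = 2*y
  ∂R/∂z = x
Sum = x + 2*y + z, which is exactly div F.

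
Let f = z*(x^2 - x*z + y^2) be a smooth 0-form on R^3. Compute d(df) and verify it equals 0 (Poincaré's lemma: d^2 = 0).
d(df) = 0

Step 1: df = sum_i (∂f/∂x_i) dx_i = (z*(2*x - z)) dx + (2*y*z) dy + (x^2 - 2*x*z + y^2) dz.
Step 2: Apply d again. Using the 1-form formula, the coefficient of dx ∧ dy in d(df) is ∂^2 f/∂x ∂y - ∂^2 f/∂y ∂x = (0) - (0) = 0 (equality of mixed partials for smooth f).
Similarly for dx ∧ dz and dy ∧ dz — all coefficients vanish. So d(df) = 0.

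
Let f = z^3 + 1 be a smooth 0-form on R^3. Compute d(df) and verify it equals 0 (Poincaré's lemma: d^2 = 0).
d(df) = 0

Step 1: df = sum_i (∂f/∂x_i) dx_i = (0) dx + (0) dy + (3*z^2) dz.
Step 2: Apply d again. Using the 1-form formula, the coefficient of dx ∧ dy in d(df) is ∂^2 f/∂x ∂y - ∂^2 f/∂y ∂x = (0) - (0) = 0 (equality of mixed partials for smooth f).
Similarly for dx ∧ dz and dy ∧ dz — all coefficients vanish. So d(df) = 0.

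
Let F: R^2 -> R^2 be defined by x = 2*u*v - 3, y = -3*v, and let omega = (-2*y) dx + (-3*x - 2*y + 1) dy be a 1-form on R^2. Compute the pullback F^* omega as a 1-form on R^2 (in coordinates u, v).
F^* omega = (12*v^2) du + (30*u*v - 18*v - 30) dv

Using F^*(f dg) = (f ∘ F) d(g ∘ F), substitute each coordinate x_i by F_i(u, v) in f_i, and replace dx_i by d F_i = (∂F_i/∂u) du + (∂F_i/∂v) dv.
  For the x component: f_1(F) = 6*v; d F_1 = (2*v) du + (2*u) dv
  For the y component: f_2(F) = -6*u*v + 6*v + 10; d F_2 = (0) du + (-3) dv
Combining and collecting du, dv coefficients:
  coeff of du: 12*v^2
  coeff of dv: 30*u*v - 18*v - 30
F^* omega = (12*v^2) du + (30*u*v - 18*v - 30) dv.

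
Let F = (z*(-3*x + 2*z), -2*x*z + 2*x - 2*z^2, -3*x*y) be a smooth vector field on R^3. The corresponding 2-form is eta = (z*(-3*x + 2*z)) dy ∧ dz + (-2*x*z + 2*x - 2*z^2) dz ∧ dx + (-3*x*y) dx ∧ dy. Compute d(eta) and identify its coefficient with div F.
d(eta) = (-3*z) dx ∧ dy ∧ dz; div F = -3*z

For a 2-form in R^3 of the form above, applying d gives a 3-form with coefficient ∂P/∂x + ∂Q/∂y + ∂R/∂z:
  ∂P/∂x = -3*z
  ∂Q/∂y = 0
  ∂R/∂z = 0
Sum = -3*z, which is exactly div F.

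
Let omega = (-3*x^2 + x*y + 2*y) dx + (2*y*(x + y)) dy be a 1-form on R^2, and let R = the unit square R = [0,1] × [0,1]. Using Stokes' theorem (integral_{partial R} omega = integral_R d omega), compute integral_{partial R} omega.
integral_(partial R) omega = -3/2

Stokes: integral_partial_R omega = integral_R d omega with d omega = (∂Q/∂x - ∂P/∂y) dx ∧ dy.
  ∂Q/∂x = 2*y
  ∂P/∂y = x + 2
  integrand = ∂Q/∂x - ∂P/∂y = -x + 2*y - 2.
Integrating over R: integral_0^1 integral_0^1 (-x + 2*y - 2) dx dy = -3/2.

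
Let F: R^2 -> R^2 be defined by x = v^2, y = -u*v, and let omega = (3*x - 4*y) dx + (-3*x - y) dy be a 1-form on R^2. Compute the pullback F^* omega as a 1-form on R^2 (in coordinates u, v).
F^* omega = (v^2*(-u + 3*v)) du + (v*(-u^2 + 11*u*v + 6*v^2)) dv

Using F^*(f dg) = (f ∘ F) d(g ∘ F), substitute each coordinate x_i by F_i(u, v) in f_i, and replace dx_i by d F_i = (∂F_i/∂u) du + (∂F_i/∂v) dv.
  For the x component: f_1(F) = v*(4*u + 3*v); d F_1 = (0) du + (2*v) dv
  For the y component: f_2(F) = v*(u - 3*v); d F_2 = (-v) du + (-u) dv
Combining and collecting du, dv coefficients:
  coeff of du: v^2*(-u + 3*v)
  coeff of dv: v*(-u^2 + 11*u*v + 6*v^2)
F^* omega = (v^2*(-u + 3*v)) du + (v*(-u^2 + 11*u*v + 6*v^2)) dv.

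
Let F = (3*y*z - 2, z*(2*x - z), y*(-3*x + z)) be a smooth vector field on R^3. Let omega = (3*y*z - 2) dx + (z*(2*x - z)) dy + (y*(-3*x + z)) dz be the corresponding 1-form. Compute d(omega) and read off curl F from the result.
d(omega) = (-5*x + 3*z) dy ∧ dz + (6*y) dz ∧ dx + (-z) dx ∧ dy; curl F = (-5*x + 3*z, 6*y, -z)

d omega = sum_{i<j} (∂f_j/∂x_i - ∂f_i/∂x_j) dx_i ∧ dx_j. Under the identification (dy ∧ dz, dz ∧ dx, dx ∧ dy) ↔ (e_x, e_y, e_z), the coefficients are exactly the components of curl F. Compute:
  ∂R/∂y - ∂Q/∂z = (-3*x + z) - (2*x - 2*z) = -5*x + 3*z
  ∂P/∂z - ∂R/∂x = (3*y) - (-3*y) = 6*y
  ∂Q/∂x - ∂P/∂y = (2*z) - (3*z) = -z.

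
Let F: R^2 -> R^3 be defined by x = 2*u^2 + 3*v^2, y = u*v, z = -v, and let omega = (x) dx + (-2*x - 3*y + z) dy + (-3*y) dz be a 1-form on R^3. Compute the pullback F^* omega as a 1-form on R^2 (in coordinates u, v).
F^* omega = (8*u^3 - 4*u^2*v + 9*u*v^2 - 6*v^3 - v^2) du + (-4*u^3 + 9*u^2*v - 6*u*v^2 + 2*u*v + 18*v^3) dv

Using F^*(f dg) = (f ∘ F) d(g ∘ F), substitute each coordinate x_i by F_i(u, v) in f_i, and replace dx_i by d F_i = (∂F_i/∂u) du + (∂F_i/∂v) dv.
  For the x component: f_1(F) = 2*u^2 + 3*v^2; d F_1 = (4*u) du + (6*v) dv
  For the y component: f_2(F) = -4*u^2 - 3*u*v - 6*v^2 - v; d F_2 = (v) du + (u) dv
  For the z component: f_3(F) = -3*u*v; d F_3 = (0) du + (-1) dv
Combining and collecting du, dv coefficients:
  coeff of du: 8*u^3 - 4*u^2*v + 9*u*v^2 - 6*v^3 - v^2
  coeff of dv: -4*u^3 + 9*u^2*v - 6*u*v^2 + 2*u*v + 18*v^3
F^* omega = (8*u^3 - 4*u^2*v + 9*u*v^2 - 6*v^3 - v^2) du + (-4*u^3 + 9*u^2*v - 6*u*v^2 + 2*u*v + 18*v^3) dv.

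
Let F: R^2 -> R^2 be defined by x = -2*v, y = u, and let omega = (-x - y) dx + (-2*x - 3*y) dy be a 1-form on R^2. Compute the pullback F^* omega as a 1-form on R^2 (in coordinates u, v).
F^* omega = (-3*u + 4*v) du + (2*u - 4*v) dv

Using F^*(f dg) = (f ∘ F) d(g ∘ F), substitute each coordinate x_i by F_i(u, v) in f_i, and replace dx_i by d F_i = (∂F_i/∂u) du + (∂F_i/∂v) dv.
  For the x component: f_1(F) = -u + 2*v; d F_1 = (0) du + (-2) dv
  For the y component: f_2(F) = -3*u + 4*v; d F_2 = (1) du + (0) dv
Combining and collecting du, dv coefficients:
  coeff of du: -3*u + 4*v
  coeff of dv: 2*u - 4*v
F^* omega = (-3*u + 4*v) du + (2*u - 4*v) dv.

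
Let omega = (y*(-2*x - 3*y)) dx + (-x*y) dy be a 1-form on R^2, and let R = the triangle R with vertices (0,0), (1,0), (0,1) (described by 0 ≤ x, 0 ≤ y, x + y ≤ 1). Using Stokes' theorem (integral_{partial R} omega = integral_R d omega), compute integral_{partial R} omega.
integral_(partial R) omega = 7/6

Stokes: integral_partial_R omega = integral_R d omega with d omega = (∂Q/∂x - ∂P/∂y) dx ∧ dy.
  ∂Q/∂x = -y
  ∂P/∂y = -2*x - 6*y
  integrand = ∂Q/∂x - ∂P/∂y = 2*x + 5*y.
Integrating over R: integral_0^1 integral_0^{1-x} (2*x + 5*y) dy dx = 7/6.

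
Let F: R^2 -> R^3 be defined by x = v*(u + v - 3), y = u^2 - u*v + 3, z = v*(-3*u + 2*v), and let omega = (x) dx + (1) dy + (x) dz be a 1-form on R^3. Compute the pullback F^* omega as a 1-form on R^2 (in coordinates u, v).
F^* omega = (-2*u*v^2 + 2*u - 2*v^3 + 6*v^2 - v) du + (-2*u^2*v + 4*u*v^2 + 3*u*v - u + 6*v^3 - 21*v^2 + 9*v) dv

Using F^*(f dg) = (f ∘ F) d(g ∘ F), substitute each coordinate x_i by F_i(u, v) in f_i, and replace dx_i by d F_i = (∂F_i/∂u) du + (∂F_i/∂v) dv.
  For the x component: f_1(F) = v*(u + v - 3); d F_1 = (v) du + (u + 2*v - 3) dv
  For the y component: f_2(F) = 1; d F_2 = (2*u - v) du + (-u) dv
  For the z component: f_3(F) = v*(u + v - 3); d F_3 = (-3*v) du + (-3*u + 4*v) dv
Combining and collecting du, dv coefficients:
  coeff of du: -2*u*v^2 + 2*u - 2*v^3 + 6*v^2 - v
  coeff of dv: -2*u^2*v + 4*u*v^2 + 3*u*v - u + 6*v^3 - 21*v^2 + 9*v
F^* omega = (-2*u*v^2 + 2*u - 2*v^3 + 6*v^2 - v) du + (-2*u^2*v + 4*u*v^2 + 3*u*v - u + 6*v^3 - 21*v^2 + 9*v) dv.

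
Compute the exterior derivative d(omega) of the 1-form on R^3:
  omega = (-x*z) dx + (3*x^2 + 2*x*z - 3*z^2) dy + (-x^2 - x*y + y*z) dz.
d(omega) = (6*x + 2*z) dx ∧ dy + (-x - y) dx ∧ dz + (-3*x + 7*z) dy ∧ dz

For a 1-form omega = sum_i f_i dx_i, the exterior derivative is
  d(omega) = sum_{i < j} (∂f_j/∂x_i - ∂f_i/∂x_j) dx_i ∧ dx_j.
  coefficient of dx ∧ dy: ∂f_2/∂x - ∂f_1/∂y = ∂(3*x^2 + 2*x*z - 3*z^2)/∂x - ∂(-x*z)/∂y = 6*x + 2*z
  coefficient of dx ∧ dz: ∂f_3/∂x - ∂f_1/∂z = ∂(-x^2 - x*y + y*z)/∂x - ∂(-x*z)/∂z = -x - y
  coefficient of dy ∧ dz: ∂f_3/∂y - ∂f_2/∂z = ∂(-x^2 - x*y + y*z)/∂y - ∂(3*x^2 + 2*x*z - 3*z^2)/∂z = -3*x + 7*z
Assembling: d(omega) = (6*x + 2*z) dx ∧ dy + (-x - y) dx ∧ dz + (-3*x + 7*z) dy ∧ dz.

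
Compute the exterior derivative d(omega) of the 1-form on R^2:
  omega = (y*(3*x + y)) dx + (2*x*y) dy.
d(omega) = (-3*x) dx ∧ dy

For a 1-form omega = sum_i f_i dx_i, the exterior derivative is
  d(omega) = sum_{i < j} (∂f_j/∂x_i - ∂f_i/∂x_j) dx_i ∧ dx_j.
  coefficient of dx ∧ dy: ∂f_2/∂x - ∂f_1/∂y = ∂(2*x*y)/∂x - ∂(y*(3*x + y))/∂y = -3*x
Assembling: d(omega) = (-3*x) dx ∧ dy.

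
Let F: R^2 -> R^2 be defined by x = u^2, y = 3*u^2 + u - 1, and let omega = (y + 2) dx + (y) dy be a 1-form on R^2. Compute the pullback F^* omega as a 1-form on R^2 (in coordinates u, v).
F^* omega = (24*u^3 + 11*u^2 - 3*u - 1) du

Using F^*(f dg) = (f ∘ F) d(g ∘ F), substitute each coordinate x_i by F_i(u, v) in f_i, and replace dx_i by d F_i = (∂F_i/∂u) du + (∂F_i/∂v) dv.
  For the x component: f_1(F) = 3*u^2 + u + 1; d F_1 = (2*u) du + (0) dv
  For the y component: f_2(F) = 3*u^2 + u - 1; d F_2 = (6*u + 1) du + (0) dv
Combining and collecting du, dv coefficients:
  coeff of du: 24*u^3 + 11*u^2 - 3*u - 1
  coeff of dv: 0
F^* omega = (24*u^3 + 11*u^2 - 3*u - 1) du.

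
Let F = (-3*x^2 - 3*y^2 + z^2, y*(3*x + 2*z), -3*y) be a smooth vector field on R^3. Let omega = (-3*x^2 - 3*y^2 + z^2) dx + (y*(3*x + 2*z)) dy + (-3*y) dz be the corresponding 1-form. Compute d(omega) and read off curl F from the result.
d(omega) = (-2*y - 3) dy ∧ dz + (2*z) dz ∧ dx + (9*y) dx ∧ dy; curl F = (-2*y - 3, 2*z, 9*y)

d omega = sum_{i<j} (∂f_j/∂x_i - ∂f_i/∂x_j) dx_i ∧ dx_j. Under the identification (dy ∧ dz, dz ∧ dx, dx ∧ dy) ↔ (e_x, e_y, e_z), the coefficients are exactly the components of curl F. Compute:
  ∂R/∂y - ∂Q/∂z = (-3) - (2*y) = -2*y - 3
  ∂P/∂z - ∂R/∂x = (2*z) - (0) = 2*z
  ∂Q/∂x - ∂P/∂y = (3*y) - (-6*y) = 9*y.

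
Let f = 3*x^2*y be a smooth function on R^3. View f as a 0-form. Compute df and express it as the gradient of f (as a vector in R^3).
df = (6*x*y) dx + (3*x^2) dy + (0) dz; grad f = (6*x*y, 3*x^2, 0)

For a 0-form f, d f = (∂f/∂x) dx + (∂f/∂y) dy + (∂f/∂z) dz. The components of the vector representation are exactly the entries of grad f in Cartesian coordinates:
  ∂f/∂x = 6*x*y
  ∂f/∂y = 3*x^2
  ∂f/∂z = 0.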